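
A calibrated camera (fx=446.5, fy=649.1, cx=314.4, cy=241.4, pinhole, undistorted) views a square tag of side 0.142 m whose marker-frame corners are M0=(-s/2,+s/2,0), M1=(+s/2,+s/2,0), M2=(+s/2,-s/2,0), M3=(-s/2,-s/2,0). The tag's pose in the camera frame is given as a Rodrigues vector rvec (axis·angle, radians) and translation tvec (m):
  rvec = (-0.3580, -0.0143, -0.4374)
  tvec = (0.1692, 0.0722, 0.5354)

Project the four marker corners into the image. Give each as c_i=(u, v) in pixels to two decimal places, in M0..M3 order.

Intrinsics K: fx=446.5, fy=649.1, cx=314.4, cy=241.4
Marker side s = 0.142 m; corners in marker frame (Z=0):
  M0 = (-0.0710, +0.0710, 0)
  M1 = (+0.0710, +0.0710, 0)
  M2 = (+0.0710, -0.0710, 0)
  M3 = (-0.0710, -0.0710, 0)
rvec = (-0.3580, -0.0143, -0.4374), |rvec| = θ = 0.56541 rad = 32.396°
Rodrigues: sinθ=0.53576, 1−cosθ=0.15563; R = I + sinθ·[k]× + (1−cosθ)·[k]×²:
    [+0.90676 +0.41696 +0.06268]
    [-0.41197 +0.84447 +0.34227]
    [+0.08978 -0.33618 +0.93751]
t = (0.1692, 0.0722, 0.5354) m
M0: Pc = R·M0+t = (+0.13442, +0.16141, +0.50516); u = 446.5·(+0.13442)/0.50516 + 314.4 = 433.2151, v = 649.1·(+0.16141)/0.50516 + 241.4 = 448.8001
M1: Pc = R·M1+t = (+0.26318, +0.10291, +0.51791); u = 446.5·(+0.26318)/0.51791 + 314.4 = 541.2979, v = 649.1·(+0.10291)/0.51791 + 241.4 = 370.3755
M2: Pc = R·M2+t = (+0.20398, -0.01701, +0.56564); u = 446.5·(+0.20398)/0.56564 + 314.4 = 475.4120, v = 649.1·(-0.01701)/0.56564 + 241.4 = 221.8834
M3: Pc = R·M3+t = (+0.07522, +0.04149, +0.55289); u = 446.5·(+0.07522)/0.55289 + 314.4 = 375.1420, v = 649.1·(+0.04149)/0.55289 + 241.4 = 290.1126

c0=(433.22, 448.80) c1=(541.30, 370.38) c2=(475.41, 221.88) c3=(375.14, 290.11)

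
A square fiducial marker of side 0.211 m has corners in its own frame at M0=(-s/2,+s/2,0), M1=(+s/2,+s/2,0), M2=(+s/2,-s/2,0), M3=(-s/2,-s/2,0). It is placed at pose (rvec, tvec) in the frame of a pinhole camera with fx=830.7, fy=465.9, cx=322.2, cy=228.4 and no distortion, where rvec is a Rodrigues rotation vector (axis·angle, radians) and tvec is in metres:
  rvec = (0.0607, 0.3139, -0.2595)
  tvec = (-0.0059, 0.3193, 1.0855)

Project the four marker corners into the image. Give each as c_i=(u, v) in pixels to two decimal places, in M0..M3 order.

Intrinsics K: fx=830.7, fy=465.9, cx=322.2, cy=228.4
Marker side s = 0.211 m; corners in marker frame (Z=0):
  M0 = (-0.1055, +0.1055, 0)
  M1 = (+0.1055, +0.1055, 0)
  M2 = (+0.1055, -0.1055, 0)
  M3 = (-0.1055, -0.1055, 0)
rvec = (0.0607, 0.3139, -0.2595), |rvec| = θ = 0.41177 rad = 23.593°
Rodrigues: sinθ=0.40024, 1−cosθ=0.08359; R = I + sinθ·[k]× + (1−cosθ)·[k]×²:
    [+0.91823 +0.26162 +0.29734]
    [-0.24284 +0.96499 -0.09916]
    [-0.31287 +0.01884 +0.94961]
t = (-0.0059, 0.3193, 1.0855) m
M0: Pc = R·M0+t = (-0.07517, +0.44673, +1.12050); u = 830.7·(-0.07517)/1.12050 + 322.2 = 266.4698, v = 465.9·(+0.44673)/1.12050 + 228.4 = 414.1475
M1: Pc = R·M1+t = (+0.11857, +0.39549, +1.05448); u = 830.7·(+0.11857)/1.05448 + 322.2 = 415.6106, v = 465.9·(+0.39549)/1.05448 + 228.4 = 403.1376
M2: Pc = R·M2+t = (+0.06337, +0.19187, +1.05050); u = 830.7·(+0.06337)/1.05050 + 322.2 = 372.3123, v = 465.9·(+0.19187)/1.05050 + 228.4 = 313.4967
M3: Pc = R·M3+t = (-0.13037, +0.24311, +1.11652); u = 830.7·(-0.13037)/1.11652 + 322.2 = 225.2005, v = 465.9·(+0.24311)/1.11652 + 228.4 = 329.8459

c0=(266.47, 414.15) c1=(415.61, 403.14) c2=(372.31, 313.50) c3=(225.20, 329.85)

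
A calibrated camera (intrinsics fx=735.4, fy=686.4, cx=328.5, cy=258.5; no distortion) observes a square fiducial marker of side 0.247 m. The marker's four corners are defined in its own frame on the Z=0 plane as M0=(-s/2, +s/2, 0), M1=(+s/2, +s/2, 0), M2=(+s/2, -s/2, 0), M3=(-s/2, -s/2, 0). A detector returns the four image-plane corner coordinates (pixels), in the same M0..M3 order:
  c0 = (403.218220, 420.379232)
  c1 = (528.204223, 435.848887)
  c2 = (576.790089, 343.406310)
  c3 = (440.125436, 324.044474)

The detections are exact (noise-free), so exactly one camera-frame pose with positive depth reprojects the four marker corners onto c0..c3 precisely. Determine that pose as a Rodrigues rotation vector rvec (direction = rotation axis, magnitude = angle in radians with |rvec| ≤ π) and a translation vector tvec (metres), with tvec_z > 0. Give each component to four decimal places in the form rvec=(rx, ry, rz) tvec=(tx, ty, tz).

Intrinsics K: fx=735.4, fy=686.4, cx=328.5, cy=258.5
Marker side s = 0.247 m; corners in marker frame (Z=0):
  M0 = (-0.1235, +0.1235, 0)
  M1 = (+0.1235, +0.1235, 0)
  M2 = (+0.1235, -0.1235, 0)
  M3 = (-0.1235, -0.1235, 0)
Detected image corners:
  c0 = (403.218220, 420.379232) px
  c1 = (528.204223, 435.848887) px
  c2 = (576.790089, 343.406310) px
  c3 = (440.125436, 324.044474) px
Planar DLT: solve 8×8 A·h = b for H (H[2,2]=1):
  H  [+574.57075 +17.74924 +486.81285]
  H  [+106.14733 +531.48706 +383.30800]
  H  [+0.09456 +0.39231 +1.00000]
B = K⁻¹H; ‖b₁‖=0.754537, ‖b₂‖=0.754537; λ = 2/(‖b₁‖+‖b₂‖) = 1.325316, sign → tz>0 ⇒ λ=+1.325316
r₁ = λ·B[:,0] = (+0.97949,+0.15775,+0.12532); r₂ = λ·B[:,1] = (-0.20027,+0.83040,+0.51994)
r₃ = r₁×r₂ = (-0.02205,-0.53437,+0.84496); SVD([r₁ r₂ r₃]) → R = UVᵀ:
  R  [+0.97949 -0.20027 -0.02205]
  R  [+0.15775 +0.83040 -0.53437]
  R  [+0.12532 +0.51994 +0.84496]
t = (+0.28531, +0.24098, +1.32532) m
tr R = 2.654854; θ = arccos((tr R − 1)/2) = 0.596286 rad = 34.165°
axis k = ((R−Rᵀ)₃₂, (R−Rᵀ)₁₃, (R−Rᵀ)₂₁) / (2 sinθ) = (+0.938708, -0.131210, +0.318766)
rvec = θ·k = (+0.559738, -0.078239, +0.190075)

rvec=(0.5597, -0.0782, 0.1901) tvec=(0.2853, 0.2410, 1.3253)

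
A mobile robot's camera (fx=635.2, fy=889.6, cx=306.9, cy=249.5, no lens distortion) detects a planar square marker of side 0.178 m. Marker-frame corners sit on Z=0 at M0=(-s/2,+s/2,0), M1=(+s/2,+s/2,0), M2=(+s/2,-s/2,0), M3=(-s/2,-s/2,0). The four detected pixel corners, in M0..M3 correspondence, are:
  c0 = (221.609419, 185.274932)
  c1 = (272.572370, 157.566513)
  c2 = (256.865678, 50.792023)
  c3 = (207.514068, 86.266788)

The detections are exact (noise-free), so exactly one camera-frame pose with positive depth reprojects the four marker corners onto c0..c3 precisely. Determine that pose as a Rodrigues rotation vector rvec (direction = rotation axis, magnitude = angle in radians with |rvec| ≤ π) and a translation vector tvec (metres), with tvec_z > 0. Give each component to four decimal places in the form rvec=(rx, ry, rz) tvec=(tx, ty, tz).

rvec=(0.0025, 0.7197, -0.2232) tvec=(-0.1599, -0.2160, 1.4880)

Intrinsics K: fx=635.2, fy=889.6, cx=306.9, cy=249.5
Marker side s = 0.178 m; corners in marker frame (Z=0):
  M0 = (-0.0890, +0.0890, 0)
  M1 = (+0.0890, +0.0890, 0)
  M2 = (+0.0890, -0.0890, 0)
  M3 = (-0.0890, -0.0890, 0)
Detected image corners:
  c0 = (221.609419, 185.274932) px
  c1 = (272.572370, 157.566513) px
  c2 = (256.865678, 50.792023) px
  c3 = (207.514068, 86.266788) px
Planar DLT: solve 8×8 A·h = b for H (H[2,2]=1):
  H  [+176.46764 +71.56745 +238.62655]
  H  [-230.29324 +571.19569 +120.36408]
  H  [-0.43939 -0.04995 +1.00000]
B = K⁻¹H; ‖b₁‖=0.672059, ‖b₂‖=0.672059; λ = 2/(‖b₁‖+‖b₂‖) = 1.487966, sign → tz>0 ⇒ λ=+1.487966
r₁ = λ·B[:,0] = (+0.72926,-0.20183,-0.65379); r₂ = λ·B[:,1] = (+0.20356,+0.97624,-0.07432)
r₃ = r₁×r₂ = (+0.65326,-0.07889,+0.75302); SVD([r₁ r₂ r₃]) → R = UVᵀ:
  R  [+0.72926 +0.20356 +0.65326]
  R  [-0.20183 +0.97624 -0.07889]
  R  [-0.65379 -0.07432 +0.75302]
t = (-0.15993, -0.21600, +1.48797) m
tr R = 2.458516; θ = arccos((tr R − 1)/2) = 0.753560 rad = 43.176°
axis k = ((R−Rᵀ)₃₂, (R−Rᵀ)₁₃, (R−Rᵀ)₂₁) / (2 sinθ) = (+0.003337, +0.955111, -0.296230)
rvec = θ·k = (+0.002515, +0.719733, -0.223227)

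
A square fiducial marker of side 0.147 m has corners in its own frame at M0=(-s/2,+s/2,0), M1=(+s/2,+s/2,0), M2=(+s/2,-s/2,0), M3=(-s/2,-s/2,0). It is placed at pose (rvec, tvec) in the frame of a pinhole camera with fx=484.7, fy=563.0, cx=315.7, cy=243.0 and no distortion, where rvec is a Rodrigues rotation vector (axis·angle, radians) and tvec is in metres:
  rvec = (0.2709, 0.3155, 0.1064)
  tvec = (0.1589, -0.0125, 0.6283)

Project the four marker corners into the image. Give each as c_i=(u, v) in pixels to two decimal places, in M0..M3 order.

Intrinsics K: fx=484.7, fy=563.0, cx=315.7, cy=243.0
Marker side s = 0.147 m; corners in marker frame (Z=0):
  M0 = (-0.0735, +0.0735, 0)
  M1 = (+0.0735, +0.0735, 0)
  M2 = (+0.0735, -0.0735, 0)
  M3 = (-0.0735, -0.0735, 0)
rvec = (0.2709, 0.3155, 0.1064), |rvec| = θ = 0.42924 rad = 24.594°
Rodrigues: sinθ=0.41618, 1−cosθ=0.09072; R = I + sinθ·[k]× + (1−cosθ)·[k]×²:
    [+0.94542 -0.06108 +0.32009]
    [+0.14524 +0.95829 -0.24613]
    [-0.29171 +0.27919 +0.91486]
t = (0.1589, -0.0125, 0.6283) m
M0: Pc = R·M0+t = (+0.08492, +0.04726, +0.67026); u = 484.7·(+0.08492)/0.67026 + 315.7 = 377.1119, v = 563.0·(+0.04726)/0.67026 + 243.0 = 282.6962
M1: Pc = R·M1+t = (+0.22390, +0.06861, +0.62738); u = 484.7·(+0.22390)/0.62738 + 315.7 = 488.6793, v = 563.0·(+0.06861)/0.62738 + 243.0 = 304.5695
M2: Pc = R·M2+t = (+0.23288, -0.07226, +0.58634); u = 484.7·(+0.23288)/0.58634 + 315.7 = 508.2092, v = 563.0·(-0.07226)/0.58634 + 243.0 = 173.6173
M3: Pc = R·M3+t = (+0.09390, -0.09361, +0.62922); u = 484.7·(+0.09390)/0.62922 + 315.7 = 388.0340, v = 563.0·(-0.09361)/0.62922 + 243.0 = 159.2417

c0=(377.11, 282.70) c1=(488.68, 304.57) c2=(508.21, 173.62) c3=(388.03, 159.24)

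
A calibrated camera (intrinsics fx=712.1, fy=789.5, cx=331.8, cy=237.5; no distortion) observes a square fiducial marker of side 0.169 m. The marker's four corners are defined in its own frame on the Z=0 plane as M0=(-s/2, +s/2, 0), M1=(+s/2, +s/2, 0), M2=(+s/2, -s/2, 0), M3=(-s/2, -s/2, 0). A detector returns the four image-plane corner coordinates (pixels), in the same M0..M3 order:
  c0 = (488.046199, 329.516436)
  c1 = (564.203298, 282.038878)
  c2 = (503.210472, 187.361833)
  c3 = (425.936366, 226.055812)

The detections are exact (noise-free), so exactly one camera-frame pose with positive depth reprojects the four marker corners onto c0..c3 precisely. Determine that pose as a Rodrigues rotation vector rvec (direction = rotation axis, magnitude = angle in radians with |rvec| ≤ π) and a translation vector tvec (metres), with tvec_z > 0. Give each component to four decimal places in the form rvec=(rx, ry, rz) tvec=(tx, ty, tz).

rvec=(-0.4034, -0.4097, -0.4679) tvec=(0.2565, 0.0239, 1.1119)

Intrinsics K: fx=712.1, fy=789.5, cx=331.8, cy=237.5
Marker side s = 0.169 m; corners in marker frame (Z=0):
  M0 = (-0.0845, +0.0845, 0)
  M1 = (+0.0845, +0.0845, 0)
  M2 = (+0.0845, -0.0845, 0)
  M3 = (-0.0845, -0.0845, 0)
Detected image corners:
  c0 = (488.046199, 329.516436) px
  c1 = (564.203298, 282.038878) px
  c2 = (503.210472, 187.361833) px
  c3 = (425.936366, 226.055812) px
Planar DLT: solve 8×8 A·h = b for H (H[2,2]=1):
  H  [+660.41613 +241.16210 +496.05431]
  H  [-147.62573 +521.69932 +254.44595]
  H  [+0.41669 -0.24817 +1.00000]
B = K⁻¹H; ‖b₁‖=0.899369, ‖b₂‖=0.899369; λ = 2/(‖b₁‖+‖b₂‖) = 1.111891, sign → tz>0 ⇒ λ=+1.111891
r₁ = λ·B[:,0] = (+0.81531,-0.34729,+0.46332); r₂ = λ·B[:,1] = (+0.50513,+0.81774,-0.27594)
r₃ = r₁×r₂ = (-0.28305,+0.45901,+0.84214); SVD([r₁ r₂ r₃]) → R = UVᵀ:
  R  [+0.81531 +0.50513 -0.28305]
  R  [-0.34729 +0.81774 +0.45901]
  R  [+0.46332 -0.27594 +0.84214]
t = (+0.25647, +0.02387, +1.11189) m
tr R = 2.475191; θ = arccos((tr R − 1)/2) = 0.741294 rad = 42.473°
axis k = ((R−Rᵀ)₃₂, (R−Rᵀ)₁₃, (R−Rᵀ)₂₁) / (2 sinθ) = (-0.544209, -0.552662, -0.631190)
rvec = θ·k = (-0.403419, -0.409685, -0.467898)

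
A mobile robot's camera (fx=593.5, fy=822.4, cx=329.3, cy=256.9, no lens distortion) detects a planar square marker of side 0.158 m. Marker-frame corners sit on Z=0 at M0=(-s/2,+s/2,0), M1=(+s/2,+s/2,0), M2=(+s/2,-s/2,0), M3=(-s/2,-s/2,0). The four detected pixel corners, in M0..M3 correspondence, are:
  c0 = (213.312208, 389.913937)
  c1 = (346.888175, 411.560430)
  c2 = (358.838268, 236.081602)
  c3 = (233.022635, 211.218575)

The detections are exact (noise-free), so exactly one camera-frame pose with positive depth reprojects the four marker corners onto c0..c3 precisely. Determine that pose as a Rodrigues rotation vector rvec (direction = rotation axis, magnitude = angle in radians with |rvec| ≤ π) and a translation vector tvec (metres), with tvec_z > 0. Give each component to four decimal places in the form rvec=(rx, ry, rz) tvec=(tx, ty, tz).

Intrinsics K: fx=593.5, fy=822.4, cx=329.3, cy=256.9
Marker side s = 0.158 m; corners in marker frame (Z=0):
  M0 = (-0.0790, +0.0790, 0)
  M1 = (+0.0790, +0.0790, 0)
  M2 = (+0.0790, -0.0790, 0)
  M3 = (-0.0790, -0.0790, 0)
Detected image corners:
  c0 = (213.312208, 389.913937) px
  c1 = (346.888175, 411.560430) px
  c2 = (358.838268, 236.081602) px
  c3 = (233.022635, 211.218575) px
Planar DLT: solve 8×8 A·h = b for H (H[2,2]=1):
  H  [+866.84806 -203.25077 +289.07014]
  H  [+198.07464 +1008.62232 +309.83192]
  H  [+0.16209 -0.35892 +1.00000]
B = K⁻¹H; ‖b₁‖=1.393231, ‖b₂‖=1.393231; λ = 2/(‖b₁‖+‖b₂‖) = 0.717756, sign → tz>0 ⇒ λ=+0.717756
r₁ = λ·B[:,0] = (+0.98378,+0.13653,+0.11634); r₂ = λ·B[:,1] = (-0.10287,+0.96076,-0.25762)
r₃ = r₁×r₂ = (-0.14695,+0.24147,+0.95922); SVD([r₁ r₂ r₃]) → R = UVᵀ:
  R  [+0.98378 -0.10287 -0.14695]
  R  [+0.13653 +0.96076 +0.24147]
  R  [+0.11634 -0.25762 +0.95922]
t = (-0.04865, +0.04620, +0.71776) m
tr R = 2.903755; θ = arccos((tr R − 1)/2) = 0.311492 rad = 17.847°
axis k = ((R−Rᵀ)₃₂, (R−Rᵀ)₁₃, (R−Rᵀ)₂₁) / (2 sinθ) = (-0.814223, -0.429541, +0.390558)
rvec = θ·k = (-0.253624, -0.133799, +0.121656)

rvec=(-0.2536, -0.1338, 0.1217) tvec=(-0.0487, 0.0462, 0.7178)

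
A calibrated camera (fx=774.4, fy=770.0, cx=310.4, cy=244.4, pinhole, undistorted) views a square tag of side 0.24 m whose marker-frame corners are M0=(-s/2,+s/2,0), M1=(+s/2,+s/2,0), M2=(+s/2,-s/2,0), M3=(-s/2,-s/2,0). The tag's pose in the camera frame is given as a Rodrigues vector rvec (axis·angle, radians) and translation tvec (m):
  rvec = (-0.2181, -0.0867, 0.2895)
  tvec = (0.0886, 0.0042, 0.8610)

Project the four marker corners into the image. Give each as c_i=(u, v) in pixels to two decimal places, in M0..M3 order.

Intrinsics K: fx=774.4, fy=770.0, cx=310.4, cy=244.4
Marker side s = 0.24 m; corners in marker frame (Z=0):
  M0 = (-0.1200, +0.1200, 0)
  M1 = (+0.1200, +0.1200, 0)
  M2 = (+0.1200, -0.1200, 0)
  M3 = (-0.1200, -0.1200, 0)
rvec = (-0.2181, -0.0867, 0.2895), |rvec| = θ = 0.37269 rad = 21.353°
Rodrigues: sinθ=0.36412, 1−cosθ=0.06865; R = I + sinθ·[k]× + (1−cosθ)·[k]×²:
    [+0.95486 -0.27350 -0.11591]
    [+0.29219 +0.93507 +0.20068]
    [+0.05350 -0.22549 +0.97278]
t = (0.0886, 0.0042, 0.8610) m
M0: Pc = R·M0+t = (-0.05880, +0.08135, +0.82752); u = 774.4·(-0.05880)/0.82752 + 310.4 = 255.3714, v = 770.0·(+0.08135)/0.82752 + 244.4 = 320.0910
M1: Pc = R·M1+t = (+0.17036, +0.15147, +0.84036); u = 774.4·(+0.17036)/0.84036 + 310.4 = 467.3915, v = 770.0·(+0.15147)/0.84036 + 244.4 = 383.1887
M2: Pc = R·M2+t = (+0.23600, -0.07295, +0.89448); u = 774.4·(+0.23600)/0.89448 + 310.4 = 514.7212, v = 770.0·(-0.07295)/0.89448 + 244.4 = 181.6060
M3: Pc = R·M3+t = (+0.00684, -0.14307, +0.88164); u = 774.4·(+0.00684)/0.88164 + 310.4 = 316.4048, v = 770.0·(-0.14307)/0.88164 + 244.4 = 119.4456

c0=(255.37, 320.09) c1=(467.39, 383.19) c2=(514.72, 181.61) c3=(316.40, 119.45)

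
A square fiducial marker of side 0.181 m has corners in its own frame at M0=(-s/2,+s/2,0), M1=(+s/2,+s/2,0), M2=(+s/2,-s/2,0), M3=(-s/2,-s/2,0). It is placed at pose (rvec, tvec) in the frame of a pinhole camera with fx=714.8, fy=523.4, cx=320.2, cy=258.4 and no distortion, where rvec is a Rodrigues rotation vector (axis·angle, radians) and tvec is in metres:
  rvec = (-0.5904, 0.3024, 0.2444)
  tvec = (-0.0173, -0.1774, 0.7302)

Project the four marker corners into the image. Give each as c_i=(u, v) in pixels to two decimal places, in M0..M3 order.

c0=(191.06, 172.70) c1=(362.43, 184.61) c2=(411.11, 91.40) c3=(255.43, 88.09)

Intrinsics K: fx=714.8, fy=523.4, cx=320.2, cy=258.4
Marker side s = 0.181 m; corners in marker frame (Z=0):
  M0 = (-0.0905, +0.0905, 0)
  M1 = (+0.0905, +0.0905, 0)
  M2 = (+0.0905, -0.0905, 0)
  M3 = (-0.0905, -0.0905, 0)
rvec = (-0.5904, 0.3024, 0.2444), |rvec| = θ = 0.70693 rad = 40.504°
Rodrigues: sinθ=0.64950, 1−cosθ=0.23964; R = I + sinθ·[k]× + (1−cosθ)·[k]×²:
    [+0.92751 -0.31016 +0.20864]
    [+0.13893 +0.80421 +0.57788]
    [-0.34703 -0.50700 +0.78900]
t = (-0.0173, -0.1774, 0.7302) m
M0: Pc = R·M0+t = (-0.12931, -0.11719, +0.71572); u = 714.8·(-0.12931)/0.71572 + 320.2 = 191.0579, v = 523.4·(-0.11719)/0.71572 + 258.4 = 172.6984
M1: Pc = R·M1+t = (+0.03857, -0.09205, +0.65291); u = 714.8·(+0.03857)/0.65291 + 320.2 = 362.4261, v = 523.4·(-0.09205)/0.65291 + 258.4 = 184.6126
M2: Pc = R·M2+t = (+0.09471, -0.23761, +0.74468); u = 714.8·(+0.09471)/0.74468 + 320.2 = 411.1089, v = 523.4·(-0.23761)/0.74468 + 258.4 = 91.3965
M3: Pc = R·M3+t = (-0.07317, -0.26275, +0.80749); u = 714.8·(-0.07317)/0.80749 + 320.2 = 255.4289, v = 523.4·(-0.26275)/0.80749 + 258.4 = 88.0873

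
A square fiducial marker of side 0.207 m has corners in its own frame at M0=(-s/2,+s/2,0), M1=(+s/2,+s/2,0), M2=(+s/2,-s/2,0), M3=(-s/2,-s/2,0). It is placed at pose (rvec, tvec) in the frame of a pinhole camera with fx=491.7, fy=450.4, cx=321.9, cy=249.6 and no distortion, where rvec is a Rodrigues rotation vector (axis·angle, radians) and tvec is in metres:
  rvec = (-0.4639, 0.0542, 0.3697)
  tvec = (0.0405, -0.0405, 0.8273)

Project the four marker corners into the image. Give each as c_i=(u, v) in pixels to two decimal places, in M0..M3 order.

c0=(264.34, 255.56) c1=(385.62, 296.50) c2=(421.83, 201.52) c3=(311.53, 167.65)

Intrinsics K: fx=491.7, fy=450.4, cx=321.9, cy=249.6
Marker side s = 0.207 m; corners in marker frame (Z=0):
  M0 = (-0.1035, +0.1035, 0)
  M1 = (+0.1035, +0.1035, 0)
  M2 = (+0.1035, -0.1035, 0)
  M3 = (-0.1035, -0.1035, 0)
rvec = (-0.4639, 0.0542, 0.3697), |rvec| = θ = 0.59567 rad = 34.129°
Rodrigues: sinθ=0.56106, 1−cosθ=0.17223; R = I + sinθ·[k]× + (1−cosθ)·[k]×²:
    [+0.93223 -0.36043 -0.03219]
    [+0.33602 +0.82920 +0.44668]
    [-0.13430 -0.42722 +0.89412]
t = (0.0405, -0.0405, 0.8273) m
M0: Pc = R·M0+t = (-0.09329, +0.01054, +0.79698); u = 491.7·(-0.09329)/0.79698 + 321.9 = 264.3444, v = 450.4·(+0.01054)/0.79698 + 249.6 = 255.5590
M1: Pc = R·M1+t = (+0.09968, +0.08010, +0.76918); u = 491.7·(+0.09968)/0.76918 + 321.9 = 385.6217, v = 450.4·(+0.08010)/0.76918 + 249.6 = 296.5031
M2: Pc = R·M2+t = (+0.17429, -0.09154, +0.85762); u = 491.7·(+0.17429)/0.85762 + 321.9 = 421.8262, v = 450.4·(-0.09154)/0.85762 + 249.6 = 201.5231
M3: Pc = R·M3+t = (-0.01868, -0.16110, +0.88542); u = 491.7·(-0.01868)/0.88542 + 321.9 = 311.5254, v = 450.4·(-0.16110)/0.88542 + 249.6 = 167.6505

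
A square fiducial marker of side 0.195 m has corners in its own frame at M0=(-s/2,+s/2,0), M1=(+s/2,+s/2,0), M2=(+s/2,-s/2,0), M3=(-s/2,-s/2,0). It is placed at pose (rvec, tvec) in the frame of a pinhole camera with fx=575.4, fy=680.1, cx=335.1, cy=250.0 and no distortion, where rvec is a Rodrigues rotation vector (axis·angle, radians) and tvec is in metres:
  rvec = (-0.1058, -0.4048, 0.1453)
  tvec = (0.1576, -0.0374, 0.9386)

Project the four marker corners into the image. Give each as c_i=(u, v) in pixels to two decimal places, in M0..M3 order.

Intrinsics K: fx=575.4, fy=680.1, cx=335.1, cy=250.0
Marker side s = 0.195 m; corners in marker frame (Z=0):
  M0 = (-0.0975, +0.0975, 0)
  M1 = (+0.0975, +0.0975, 0)
  M2 = (+0.0975, -0.0975, 0)
  M3 = (-0.0975, -0.0975, 0)
rvec = (-0.1058, -0.4048, 0.1453), |rvec| = θ = 0.44291 rad = 25.377°
Rodrigues: sinθ=0.42857, 1−cosθ=0.09649; R = I + sinθ·[k]× + (1−cosθ)·[k]×²:
    [+0.90901 -0.11953 -0.39926]
    [+0.16166 +0.98411 +0.07344]
    [+0.38413 -0.13131 +0.91389]
t = (0.1576, -0.0374, 0.9386) m
M0: Pc = R·M0+t = (+0.05732, +0.04279, +0.88834); u = 575.4·(+0.05732)/0.88834 + 335.1 = 372.2254, v = 680.1·(+0.04279)/0.88834 + 250.0 = 282.7582
M1: Pc = R·M1+t = (+0.23457, +0.07431, +0.96325); u = 575.4·(+0.23457)/0.96325 + 335.1 = 475.2238, v = 680.1·(+0.07431)/0.96325 + 250.0 = 302.4683
M2: Pc = R·M2+t = (+0.25788, -0.11759, +0.98886); u = 575.4·(+0.25788)/0.98886 + 335.1 = 485.1583, v = 680.1·(-0.11759)/0.98886 + 250.0 = 169.1267
M3: Pc = R·M3+t = (+0.08063, -0.14911, +0.91395); u = 575.4·(+0.08063)/0.91395 + 335.1 = 385.8597, v = 680.1·(-0.14911)/0.91395 + 250.0 = 139.0403

c0=(372.23, 282.76) c1=(475.22, 302.47) c2=(485.16, 169.13) c3=(385.86, 139.04)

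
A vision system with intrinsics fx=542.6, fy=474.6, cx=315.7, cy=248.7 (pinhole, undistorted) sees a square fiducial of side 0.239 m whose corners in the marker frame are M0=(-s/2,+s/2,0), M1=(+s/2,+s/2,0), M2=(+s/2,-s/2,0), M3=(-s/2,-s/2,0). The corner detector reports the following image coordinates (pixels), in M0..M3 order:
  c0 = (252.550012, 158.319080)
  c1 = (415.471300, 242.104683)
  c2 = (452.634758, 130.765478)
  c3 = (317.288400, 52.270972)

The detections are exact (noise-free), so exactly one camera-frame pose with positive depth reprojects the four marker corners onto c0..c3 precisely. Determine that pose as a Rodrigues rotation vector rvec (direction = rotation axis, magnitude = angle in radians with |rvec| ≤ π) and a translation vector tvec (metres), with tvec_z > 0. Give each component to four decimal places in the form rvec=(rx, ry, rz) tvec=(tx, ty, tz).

rvec=(-0.4586, -0.3425, 0.4362) tvec=(0.0654, -0.1630, 0.7316)

Intrinsics K: fx=542.6, fy=474.6, cx=315.7, cy=248.7
Marker side s = 0.239 m; corners in marker frame (Z=0):
  M0 = (-0.1195, +0.1195, 0)
  M1 = (+0.1195, +0.1195, 0)
  M2 = (+0.1195, -0.1195, 0)
  M3 = (-0.1195, -0.1195, 0)
Detected image corners:
  c0 = (252.550012, 158.319080) px
  c1 = (415.471300, 242.104683) px
  c2 = (452.634758, 130.765478) px
  c3 = (317.288400, 52.270972) px
Planar DLT: solve 8×8 A·h = b for H (H[2,2]=1):
  H  [+726.44205 -452.65966 +364.18583]
  H  [+382.05934 +357.17626 +142.94575]
  H  [+0.29788 -0.67187 +1.00000]
B = K⁻¹H; ‖b₁‖=1.366830, ‖b₂‖=1.366830; λ = 2/(‖b₁‖+‖b₂‖) = 0.731620, sign → tz>0 ⇒ λ=+0.731620
r₁ = λ·B[:,0] = (+0.85271,+0.47476,+0.21793); r₂ = λ·B[:,1] = (-0.32435,+0.80819,-0.49156)
r₃ = r₁×r₂ = (-0.40950,+0.34847,+0.84314); SVD([r₁ r₂ r₃]) → R = UVᵀ:
  R  [+0.85271 -0.32435 -0.40950]
  R  [+0.47476 +0.80819 +0.34847]
  R  [+0.21793 -0.49156 +0.84314]
t = (+0.06538, -0.16303, +0.73162) m
tr R = 2.504031; θ = arccos((tr R − 1)/2) = 0.719682 rad = 41.235°
axis k = ((R−Rᵀ)₃₂, (R−Rᵀ)₁₃, (R−Rᵀ)₂₁) / (2 sinθ) = (-0.637206, -0.475947, +0.606170)
rvec = θ·k = (-0.458586, -0.342531, +0.436250)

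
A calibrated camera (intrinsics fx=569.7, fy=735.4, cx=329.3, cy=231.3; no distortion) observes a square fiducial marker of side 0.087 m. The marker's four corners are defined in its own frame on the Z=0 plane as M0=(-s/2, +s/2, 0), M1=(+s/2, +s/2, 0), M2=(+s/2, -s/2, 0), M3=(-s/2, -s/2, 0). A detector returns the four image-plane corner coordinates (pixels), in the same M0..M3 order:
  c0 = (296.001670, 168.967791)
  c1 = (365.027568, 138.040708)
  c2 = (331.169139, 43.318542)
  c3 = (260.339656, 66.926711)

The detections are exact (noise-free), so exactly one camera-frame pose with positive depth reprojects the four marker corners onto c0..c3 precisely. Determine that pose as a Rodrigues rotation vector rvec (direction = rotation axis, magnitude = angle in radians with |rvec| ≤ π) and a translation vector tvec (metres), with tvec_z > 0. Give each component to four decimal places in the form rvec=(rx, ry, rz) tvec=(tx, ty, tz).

Intrinsics K: fx=569.7, fy=735.4, cx=329.3, cy=231.3
Marker side s = 0.087 m; corners in marker frame (Z=0):
  M0 = (-0.0435, +0.0435, 0)
  M1 = (+0.0435, +0.0435, 0)
  M2 = (+0.0435, -0.0435, 0)
  M3 = (-0.0435, -0.0435, 0)
Detected image corners:
  c0 = (296.001670, 168.967791) px
  c1 = (365.027568, 138.040708) px
  c2 = (331.169139, 43.318542) px
  c3 = (260.339656, 66.926711) px
Planar DLT: solve 8×8 A·h = b for H (H[2,2]=1):
  H  [+1061.76749 +363.77978 +314.30195]
  H  [-227.28419 +1117.52611 +103.58304]
  H  [+0.82377 -0.11302 +1.00000]
B = K⁻¹H; ‖b₁‖=1.710776, ‖b₂‖=1.710776; λ = 2/(‖b₁‖+‖b₂‖) = 0.584530, sign → tz>0 ⇒ λ=+0.584530
r₁ = λ·B[:,0] = (+0.81108,-0.33210,+0.48152); r₂ = λ·B[:,1] = (+0.41144,+0.90904,-0.06607)
r₃ = r₁×r₂ = (-0.41578,+0.25170,+0.87394); SVD([r₁ r₂ r₃]) → R = UVᵀ:
  R  [+0.81108 +0.41144 -0.41578]
  R  [-0.33210 +0.90904 +0.25170]
  R  [+0.48152 -0.06607 +0.87394]
t = (-0.01539, -0.10152, +0.58453) m
tr R = 2.594063; θ = arccos((tr R − 1)/2) = 0.648433 rad = 37.152°
axis k = ((R−Rᵀ)₃₂, (R−Rᵀ)₁₃, (R−Rᵀ)₂₁) / (2 sinθ) = (-0.263077, -0.742870, -0.615577)
rvec = θ·k = (-0.170587, -0.481701, -0.399160)

rvec=(-0.1706, -0.4817, -0.3992) tvec=(-0.0154, -0.1015, 0.5845)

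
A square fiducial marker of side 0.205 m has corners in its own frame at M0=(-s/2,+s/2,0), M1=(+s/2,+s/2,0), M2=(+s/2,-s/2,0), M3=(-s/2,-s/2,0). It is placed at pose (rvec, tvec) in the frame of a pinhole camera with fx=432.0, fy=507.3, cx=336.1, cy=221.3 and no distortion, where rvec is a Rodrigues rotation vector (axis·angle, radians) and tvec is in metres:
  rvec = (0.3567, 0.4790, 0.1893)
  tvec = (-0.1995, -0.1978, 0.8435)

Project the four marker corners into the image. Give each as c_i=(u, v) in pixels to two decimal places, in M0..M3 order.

c0=(196.65, 149.98) c1=(274.44, 174.92) c2=(279.15, 44.53) c3=(193.78, 30.42)

Intrinsics K: fx=432.0, fy=507.3, cx=336.1, cy=221.3
Marker side s = 0.205 m; corners in marker frame (Z=0):
  M0 = (-0.1025, +0.1025, 0)
  M1 = (+0.1025, +0.1025, 0)
  M2 = (+0.1025, -0.1025, 0)
  M3 = (-0.1025, -0.1025, 0)
rvec = (0.3567, 0.4790, 0.1893), |rvec| = θ = 0.62651 rad = 35.896°
Rodrigues: sinθ=0.58632, 1−cosθ=0.18992; R = I + sinθ·[k]× + (1−cosθ)·[k]×²:
    [+0.87164 -0.09449 +0.48095]
    [+0.25983 +0.92110 -0.28995]
    [-0.41560 +0.37769 +0.82742]
t = (-0.1995, -0.1978, 0.8435) m
M0: Pc = R·M0+t = (-0.29853, -0.13002, +0.92481); u = 432.0·(-0.29853)/0.92481 + 336.1 = 196.6510, v = 507.3·(-0.13002)/0.92481 + 221.3 = 149.9784
M1: Pc = R·M1+t = (-0.11984, -0.07676, +0.83961); u = 432.0·(-0.11984)/0.83961 + 336.1 = 274.4391, v = 507.3·(-0.07676)/0.83961 + 221.3 = 174.9241
M2: Pc = R·M2+t = (-0.10047, -0.26558, +0.76219); u = 432.0·(-0.10047)/0.76219 + 336.1 = 279.1537, v = 507.3·(-0.26558)/0.76219 + 221.3 = 44.5340
M3: Pc = R·M3+t = (-0.27916, -0.31884, +0.84739); u = 432.0·(-0.27916)/0.84739 + 336.1 = 193.7839, v = 507.3·(-0.31884)/0.84739 + 221.3 = 30.4188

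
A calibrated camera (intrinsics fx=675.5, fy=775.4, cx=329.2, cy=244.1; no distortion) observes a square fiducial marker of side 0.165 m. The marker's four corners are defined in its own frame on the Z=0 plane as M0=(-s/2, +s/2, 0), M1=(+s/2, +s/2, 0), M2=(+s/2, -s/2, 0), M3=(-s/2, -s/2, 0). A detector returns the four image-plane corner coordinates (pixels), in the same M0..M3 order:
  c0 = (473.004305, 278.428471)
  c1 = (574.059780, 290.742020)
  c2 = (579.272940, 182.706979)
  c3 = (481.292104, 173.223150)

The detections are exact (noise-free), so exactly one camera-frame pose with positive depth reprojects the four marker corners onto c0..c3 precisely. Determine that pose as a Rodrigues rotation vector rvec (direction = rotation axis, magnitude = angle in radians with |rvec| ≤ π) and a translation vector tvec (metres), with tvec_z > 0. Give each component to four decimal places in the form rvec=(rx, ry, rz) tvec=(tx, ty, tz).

rvec=(-0.2396, 0.1503, 0.1204) tvec=(0.3365, -0.0204, 1.1528)

Intrinsics K: fx=675.5, fy=775.4, cx=329.2, cy=244.1
Marker side s = 0.165 m; corners in marker frame (Z=0):
  M0 = (-0.0825, +0.0825, 0)
  M1 = (+0.0825, +0.0825, 0)
  M2 = (+0.0825, -0.0825, 0)
  M3 = (-0.0825, -0.0825, 0)
Detected image corners:
  c0 = (473.004305, 278.428471) px
  c1 = (574.059780, 290.742020) px
  c2 = (579.272940, 182.706979) px
  c3 = (481.292104, 173.223150) px
Planar DLT: solve 8×8 A·h = b for H (H[2,2]=1):
  H  [+528.83541 -144.71036 +526.38435]
  H  [+33.36521 +600.57067 +230.34639]
  H  [-0.14073 -0.19679 +1.00000]
B = K⁻¹H; ‖b₁‖=0.867425, ‖b₂‖=0.867425; λ = 2/(‖b₁‖+‖b₂‖) = 1.152837, sign → tz>0 ⇒ λ=+1.152837
r₁ = λ·B[:,0] = (+0.98160,+0.10068,-0.16224); r₂ = λ·B[:,1] = (-0.13641,+0.96433,-0.22687)
r₃ = r₁×r₂ = (+0.13361,+0.24482,+0.96032); SVD([r₁ r₂ r₃]) → R = UVᵀ:
  R  [+0.98160 -0.13641 +0.13361]
  R  [+0.10068 +0.96433 +0.24482]
  R  [-0.16224 -0.22687 +0.96032]
t = (+0.33652, -0.02045, +1.15284) m
tr R = 2.906244; θ = arccos((tr R − 1)/2) = 0.307405 rad = 17.613°
axis k = ((R−Rᵀ)₃₂, (R−Rᵀ)₁₃, (R−Rᵀ)₂₁) / (2 sinθ) = (-0.779431, +0.488880, +0.391769)
rvec = θ·k = (-0.239601, +0.150284, +0.120432)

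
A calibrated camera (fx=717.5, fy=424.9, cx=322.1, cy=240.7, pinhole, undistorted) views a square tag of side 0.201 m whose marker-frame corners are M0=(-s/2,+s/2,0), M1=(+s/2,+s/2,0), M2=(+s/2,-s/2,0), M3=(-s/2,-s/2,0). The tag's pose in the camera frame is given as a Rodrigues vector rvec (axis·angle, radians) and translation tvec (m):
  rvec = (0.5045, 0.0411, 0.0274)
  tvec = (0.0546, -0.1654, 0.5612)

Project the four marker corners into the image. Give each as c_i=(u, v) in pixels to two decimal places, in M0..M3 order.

c0=(266.63, 184.49) c1=(503.52, 189.00) c2=(542.71, 32.39) c3=(260.68, 29.02)

Intrinsics K: fx=717.5, fy=424.9, cx=322.1, cy=240.7
Marker side s = 0.201 m; corners in marker frame (Z=0):
  M0 = (-0.1005, +0.1005, 0)
  M1 = (+0.1005, +0.1005, 0)
  M2 = (+0.1005, -0.1005, 0)
  M3 = (-0.1005, -0.1005, 0)
rvec = (0.5045, 0.0411, 0.0274), |rvec| = θ = 0.50691 rad = 29.044°
Rodrigues: sinθ=0.48548, 1−cosθ=0.12575; R = I + sinθ·[k]× + (1−cosθ)·[k]×²:
    [+0.99881 -0.01609 +0.04613]
    [+0.03639 +0.87507 -0.48262]
    [-0.03260 +0.48372 +0.87462]
t = (0.0546, -0.1654, 0.5612) m
M0: Pc = R·M0+t = (-0.04740, -0.08111, +0.61309); u = 717.5·(-0.04740)/0.61309 + 322.1 = 266.6307, v = 424.9·(-0.08111)/0.61309 + 240.7 = 184.4855
M1: Pc = R·M1+t = (+0.15336, -0.07380, +0.60654); u = 717.5·(+0.15336)/0.60654 + 322.1 = 503.5192, v = 424.9·(-0.07380)/0.60654 + 240.7 = 189.0021
M2: Pc = R·M2+t = (+0.15660, -0.24969, +0.50931); u = 717.5·(+0.15660)/0.50931 + 322.1 = 542.7096, v = 424.9·(-0.24969)/0.50931 + 240.7 = 32.3939
M3: Pc = R·M3+t = (-0.04416, -0.25700, +0.51586); u = 717.5·(-0.04416)/0.51586 + 322.1 = 260.6754, v = 424.9·(-0.25700)/0.51586 + 240.7 = 29.0152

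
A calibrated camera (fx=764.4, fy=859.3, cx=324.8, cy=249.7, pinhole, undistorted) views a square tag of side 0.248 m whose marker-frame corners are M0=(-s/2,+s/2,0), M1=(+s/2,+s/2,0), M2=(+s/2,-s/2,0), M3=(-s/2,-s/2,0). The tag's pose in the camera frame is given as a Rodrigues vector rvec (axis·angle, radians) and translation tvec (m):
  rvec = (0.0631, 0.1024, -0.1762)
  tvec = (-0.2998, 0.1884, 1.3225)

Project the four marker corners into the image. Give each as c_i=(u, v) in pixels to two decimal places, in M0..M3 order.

c0=(97.52, 461.91) c1=(234.01, 438.39) c2=(207.17, 279.57) c3=(69.84, 306.49)

Intrinsics K: fx=764.4, fy=859.3, cx=324.8, cy=249.7
Marker side s = 0.248 m; corners in marker frame (Z=0):
  M0 = (-0.1240, +0.1240, 0)
  M1 = (+0.1240, +0.1240, 0)
  M2 = (+0.1240, -0.1240, 0)
  M3 = (-0.1240, -0.1240, 0)
rvec = (0.0631, 0.1024, -0.1762), |rvec| = θ = 0.21334 rad = 12.223°
Rodrigues: sinθ=0.21173, 1−cosθ=0.02267; R = I + sinθ·[k]× + (1−cosθ)·[k]×²:
    [+0.97931 +0.17808 +0.09609]
    [-0.17165 +0.98255 -0.07161]
    [-0.10716 +0.05364 +0.99279]
t = (-0.2998, 0.1884, 1.3225) m
M0: Pc = R·M0+t = (-0.39915, +0.33152, +1.34244); u = 764.4·(-0.39915)/1.34244 + 324.8 = 97.5182, v = 859.3·(+0.33152)/1.34244 + 249.7 = 461.9077
M1: Pc = R·M1+t = (-0.15628, +0.28895, +1.31586); u = 764.4·(-0.15628)/1.31586 + 324.8 = 234.0135, v = 859.3·(+0.28895)/1.31586 + 249.7 = 438.3949
M2: Pc = R·M2+t = (-0.20045, +0.04528, +1.30256); u = 764.4·(-0.20045)/1.30256 + 324.8 = 207.1684, v = 859.3·(+0.04528)/1.30256 + 249.7 = 279.5707
M3: Pc = R·M3+t = (-0.44332, +0.08785, +1.32914); u = 764.4·(-0.44332)/1.32914 + 324.8 = 69.8439, v = 859.3·(+0.08785)/1.32914 + 249.7 = 306.4945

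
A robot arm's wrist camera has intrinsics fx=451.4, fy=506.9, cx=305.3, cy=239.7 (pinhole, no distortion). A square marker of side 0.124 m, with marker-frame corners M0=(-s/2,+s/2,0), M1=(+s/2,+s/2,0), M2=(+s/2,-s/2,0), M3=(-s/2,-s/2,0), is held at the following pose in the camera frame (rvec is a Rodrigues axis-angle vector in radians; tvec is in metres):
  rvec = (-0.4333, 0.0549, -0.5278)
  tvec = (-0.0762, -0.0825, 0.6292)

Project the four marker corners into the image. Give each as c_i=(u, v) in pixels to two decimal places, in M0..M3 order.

c0=(229.83, 236.77) c1=(310.45, 185.16) c2=(269.58, 115.36) c3=(194.86, 162.12)

Intrinsics K: fx=451.4, fy=506.9, cx=305.3, cy=239.7
Marker side s = 0.124 m; corners in marker frame (Z=0):
  M0 = (-0.0620, +0.0620, 0)
  M1 = (+0.0620, +0.0620, 0)
  M2 = (+0.0620, -0.0620, 0)
  M3 = (-0.0620, -0.0620, 0)
rvec = (-0.4333, 0.0549, -0.5278), |rvec| = θ = 0.68508 rad = 39.252°
Rodrigues: sinθ=0.63274, 1−cosθ=0.22563; R = I + sinθ·[k]× + (1−cosθ)·[k]×²:
    [+0.86463 +0.47604 +0.16065]
    [-0.49891 +0.77582 +0.38626]
    [+0.05924 -0.41412 +0.90829]
t = (-0.0762, -0.0825, 0.6292) m
M0: Pc = R·M0+t = (-0.10029, -0.00347, +0.59985); u = 451.4·(-0.10029)/0.59985 + 305.3 = 229.8278, v = 506.9·(-0.00347)/0.59985 + 239.7 = 236.7702
M1: Pc = R·M1+t = (+0.00692, -0.06533, +0.60720); u = 451.4·(+0.00692)/0.60720 + 305.3 = 310.4453, v = 506.9·(-0.06533)/0.60720 + 239.7 = 185.1599
M2: Pc = R·M2+t = (-0.05211, -0.16153, +0.65855); u = 451.4·(-0.05211)/0.65855 + 305.3 = 269.5832, v = 506.9·(-0.16153)/0.65855 + 239.7 = 115.3643
M3: Pc = R·M3+t = (-0.15932, -0.09967, +0.65120); u = 451.4·(-0.15932)/0.65120 + 305.3 = 194.8619, v = 506.9·(-0.09967)/0.65120 + 239.7 = 162.1176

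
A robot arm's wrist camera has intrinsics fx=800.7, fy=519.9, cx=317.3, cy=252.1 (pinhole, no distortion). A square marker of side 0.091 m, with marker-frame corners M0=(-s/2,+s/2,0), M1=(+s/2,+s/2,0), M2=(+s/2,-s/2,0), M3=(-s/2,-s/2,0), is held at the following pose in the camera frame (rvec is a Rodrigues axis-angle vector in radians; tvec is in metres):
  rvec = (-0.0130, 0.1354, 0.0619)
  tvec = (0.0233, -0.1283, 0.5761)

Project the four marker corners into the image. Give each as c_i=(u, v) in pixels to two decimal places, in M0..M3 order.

c0=(283.53, 175.56) c1=(409.31, 178.96) c2=(417.18, 96.28) c3=(291.39, 94.63)

Intrinsics K: fx=800.7, fy=519.9, cx=317.3, cy=252.1
Marker side s = 0.091 m; corners in marker frame (Z=0):
  M0 = (-0.0455, +0.0455, 0)
  M1 = (+0.0455, +0.0455, 0)
  M2 = (+0.0455, -0.0455, 0)
  M3 = (-0.0455, -0.0455, 0)
rvec = (-0.0130, 0.1354, 0.0619), |rvec| = θ = 0.14944 rad = 8.563°
Rodrigues: sinθ=0.14889, 1−cosθ=0.01115; R = I + sinθ·[k]× + (1−cosθ)·[k]×²:
    [+0.98894 -0.06255 +0.13449]
    [+0.06079 +0.99800 +0.01713]
    [-0.13530 -0.00877 +0.99077]
t = (0.0233, -0.1283, 0.5761) m
M0: Pc = R·M0+t = (-0.02454, -0.08566, +0.58186); u = 800.7·(-0.02454)/0.58186 + 317.3 = 283.5266, v = 519.9·(-0.08566)/0.58186 + 252.1 = 175.5640
M1: Pc = R·M1+t = (+0.06545, -0.08012, +0.56954); u = 800.7·(+0.06545)/0.56954 + 317.3 = 409.3145, v = 519.9·(-0.08012)/0.56954 + 252.1 = 178.9593
M2: Pc = R·M2+t = (+0.07114, -0.17094, +0.57034); u = 800.7·(+0.07114)/0.57034 + 317.3 = 417.1766, v = 519.9·(-0.17094)/0.57034 + 252.1 = 96.2756
M3: Pc = R·M3+t = (-0.01885, -0.17648, +0.58266); u = 800.7·(-0.01885)/0.58266 + 317.3 = 291.3948, v = 519.9·(-0.17648)/0.58266 + 252.1 = 94.6322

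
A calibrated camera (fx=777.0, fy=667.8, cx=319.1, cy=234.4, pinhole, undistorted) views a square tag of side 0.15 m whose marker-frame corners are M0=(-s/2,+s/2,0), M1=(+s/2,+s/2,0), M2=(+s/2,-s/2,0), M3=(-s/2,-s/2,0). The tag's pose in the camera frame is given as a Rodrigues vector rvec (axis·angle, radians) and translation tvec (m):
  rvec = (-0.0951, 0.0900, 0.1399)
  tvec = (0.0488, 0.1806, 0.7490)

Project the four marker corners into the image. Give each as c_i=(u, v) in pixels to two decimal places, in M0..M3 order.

Intrinsics K: fx=777.0, fy=667.8, cx=319.1, cy=234.4
Marker side s = 0.15 m; corners in marker frame (Z=0):
  M0 = (-0.0750, +0.0750, 0)
  M1 = (+0.0750, +0.0750, 0)
  M2 = (+0.0750, -0.0750, 0)
  M3 = (-0.0750, -0.0750, 0)
rvec = (-0.0951, 0.0900, 0.1399), |rvec| = θ = 0.19161 rad = 10.979°
Rodrigues: sinθ=0.19044, 1−cosθ=0.01830; R = I + sinθ·[k]× + (1−cosθ)·[k]×²:
    [+0.98621 -0.14331 +0.08282]
    [+0.13478 +0.98574 +0.10080]
    [-0.09608 -0.08824 +0.99145]
t = (0.0488, 0.1806, 0.7490) m
M0: Pc = R·M0+t = (-0.03591, +0.24442, +0.74959); u = 777.0·(-0.03591)/0.74959 + 319.1 = 281.8728, v = 667.8·(+0.24442)/0.74959 + 234.4 = 452.1528
M1: Pc = R·M1+t = (+0.11202, +0.26464, +0.73518); u = 777.0·(+0.11202)/0.73518 + 319.1 = 437.4898, v = 667.8·(+0.26464)/0.73518 + 234.4 = 474.7856
M2: Pc = R·M2+t = (+0.13351, +0.11678, +0.74841); u = 777.0·(+0.13351)/0.74841 + 319.1 = 457.7138, v = 667.8·(+0.11678)/0.74841 + 234.4 = 338.6000
M3: Pc = R·M3+t = (-0.01442, +0.09656, +0.76282); u = 777.0·(-0.01442)/0.76282 + 319.1 = 304.4150, v = 667.8·(+0.09656)/0.76282 + 234.4 = 318.9328

c0=(281.87, 452.15) c1=(437.49, 474.79) c2=(457.71, 338.60) c3=(304.42, 318.93)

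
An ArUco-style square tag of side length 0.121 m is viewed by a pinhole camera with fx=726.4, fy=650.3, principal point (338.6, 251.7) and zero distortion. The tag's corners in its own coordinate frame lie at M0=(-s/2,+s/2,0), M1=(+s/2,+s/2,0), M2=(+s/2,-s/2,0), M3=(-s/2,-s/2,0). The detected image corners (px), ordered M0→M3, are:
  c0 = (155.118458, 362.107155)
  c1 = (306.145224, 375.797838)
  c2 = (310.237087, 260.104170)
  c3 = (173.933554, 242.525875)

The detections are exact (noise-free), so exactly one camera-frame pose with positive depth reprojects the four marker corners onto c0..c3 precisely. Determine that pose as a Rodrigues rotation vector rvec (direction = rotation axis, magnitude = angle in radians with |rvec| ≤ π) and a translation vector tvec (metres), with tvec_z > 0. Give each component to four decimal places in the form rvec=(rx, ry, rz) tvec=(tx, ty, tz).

rvec=(-0.5170, -0.2681, 0.0801) tvec=(-0.0842, 0.0523, 0.6101)

Intrinsics K: fx=726.4, fy=650.3, cx=338.6, cy=251.7
Marker side s = 0.121 m; corners in marker frame (Z=0):
  M0 = (-0.0605, +0.0605, 0)
  M1 = (+0.0605, +0.0605, 0)
  M2 = (+0.0605, -0.0605, 0)
  M3 = (-0.0605, -0.0605, 0)
Detected image corners:
  c0 = (155.118458, 362.107155) px
  c1 = (306.145224, 375.797838) px
  c2 = (310.237087, 260.104170) px
  c3 = (173.933554, 242.525875) px
Planar DLT: solve 8×8 A·h = b for H (H[2,2]=1):
  H  [+1274.51377 -286.24861 +238.30005]
  H  [+248.36386 +718.60265 +307.40856]
  H  [+0.38164 -0.81654 +1.00000]
B = K⁻¹H; ‖b₁‖=1.639018, ‖b₂‖=1.639018; λ = 2/(‖b₁‖+‖b₂‖) = 0.610122, sign → tz>0 ⇒ λ=+0.610122
r₁ = λ·B[:,0] = (+0.96196,+0.14289,+0.23285); r₂ = λ·B[:,1] = (-0.00820,+0.86703,-0.49819)
r₃ = r₁×r₂ = (-0.27307,+0.47733,+0.83522); SVD([r₁ r₂ r₃]) → R = UVᵀ:
  R  [+0.96196 -0.00820 -0.27307]
  R  [+0.14289 +0.86703 +0.47733]
  R  [+0.23285 -0.49819 +0.83522]
t = (-0.08424, +0.05227, +0.61012) m
tr R = 2.664206; θ = arccos((tr R − 1)/2) = 0.587908 rad = 33.685°
axis k = ((R−Rᵀ)₃₂, (R−Rᵀ)₁₃, (R−Rᵀ)₂₁) / (2 sinθ) = (-0.879444, -0.456096, +0.136218)
rvec = θ·k = (-0.517032, -0.268142, +0.080084)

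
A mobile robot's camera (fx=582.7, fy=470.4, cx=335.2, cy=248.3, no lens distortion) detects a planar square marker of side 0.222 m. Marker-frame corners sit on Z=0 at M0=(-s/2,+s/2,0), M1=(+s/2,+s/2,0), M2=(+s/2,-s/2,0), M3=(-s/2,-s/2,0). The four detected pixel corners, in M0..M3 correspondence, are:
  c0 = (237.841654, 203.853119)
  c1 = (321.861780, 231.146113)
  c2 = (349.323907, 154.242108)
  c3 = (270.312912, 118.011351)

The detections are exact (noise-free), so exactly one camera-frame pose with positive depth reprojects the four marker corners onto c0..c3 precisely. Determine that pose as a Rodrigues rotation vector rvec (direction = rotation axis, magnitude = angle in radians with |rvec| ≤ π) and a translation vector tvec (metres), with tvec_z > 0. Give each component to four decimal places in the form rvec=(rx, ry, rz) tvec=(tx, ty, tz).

Intrinsics K: fx=582.7, fy=470.4, cx=335.2, cy=248.3
Marker side s = 0.222 m; corners in marker frame (Z=0):
  M0 = (-0.1110, +0.1110, 0)
  M1 = (+0.1110, +0.1110, 0)
  M2 = (+0.1110, -0.1110, 0)
  M3 = (-0.1110, -0.1110, 0)
Detected image corners:
  c0 = (237.841654, 203.853119) px
  c1 = (321.861780, 231.146113) px
  c2 = (349.323907, 154.242108) px
  c3 = (270.312912, 118.011351) px
Planar DLT: solve 8×8 A·h = b for H (H[2,2]=1):
  H  [+522.50896 -158.79834 +297.35806]
  H  [+236.46608 +350.68988 +177.36757]
  H  [+0.52716 -0.08301 +1.00000]
B = K⁻¹H; ‖b₁‖=0.824896, ‖b₂‖=0.824896; λ = 2/(‖b₁‖+‖b₂‖) = 1.212274, sign → tz>0 ⇒ λ=+1.212274
r₁ = λ·B[:,0] = (+0.71943,+0.27207,+0.63906); r₂ = λ·B[:,1] = (-0.27248,+0.95688,-0.10063)
r₃ = r₁×r₂ = (-0.63889,-0.10174,+0.76254); SVD([r₁ r₂ r₃]) → R = UVᵀ:
  R  [+0.71943 -0.27248 -0.63889]
  R  [+0.27207 +0.95688 -0.10174]
  R  [+0.63906 -0.10063 +0.76254]
t = (-0.07873, -0.18280, +1.21227) m
tr R = 2.438852; θ = arccos((tr R − 1)/2) = 0.767820 rad = 43.993°
axis k = ((R−Rᵀ)₃₂, (R−Rᵀ)₁₃, (R−Rᵀ)₂₁) / (2 sinθ) = (+0.000802, -0.919961, +0.392010)
rvec = θ·k = (+0.000616, -0.706365, +0.300993)

rvec=(0.0006, -0.7064, 0.3010) tvec=(-0.0787, -0.1828, 1.2123)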